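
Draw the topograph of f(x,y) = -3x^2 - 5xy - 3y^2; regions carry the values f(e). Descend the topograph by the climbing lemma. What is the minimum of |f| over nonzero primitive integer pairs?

translate: b→-1 (≡5 mod 6), so (3,5,3)→(3,-1,1)
flip: (3,-1,1)→(1,1,3)
reduced (well bottom): (1,1,3) with a≤c, −a<b≤a
well minimum |f| = |-1| = 1 (negative-definite)

1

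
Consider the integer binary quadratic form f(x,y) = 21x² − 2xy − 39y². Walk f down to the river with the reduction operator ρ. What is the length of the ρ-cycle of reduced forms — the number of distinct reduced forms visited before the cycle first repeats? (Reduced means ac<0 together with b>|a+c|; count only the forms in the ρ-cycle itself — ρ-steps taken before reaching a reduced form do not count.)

D = 3280, ⌊√D⌋ = 57
descent: ρ → (-39,2,21)
descent: ρ → (21,40,-20)  [lands on river]
river: ρ → (-20,40,21)
river: ρ → (21,44,-16)
river: ρ → (-16,52,9)
river: ρ → (9,56,-4)
river: ρ → (-4,56,9)
river: ρ → (9,52,-16)
river: ρ → (-16,44,21)
ρ-cycle length = 8 (tail of 2 descent steps not counted)

8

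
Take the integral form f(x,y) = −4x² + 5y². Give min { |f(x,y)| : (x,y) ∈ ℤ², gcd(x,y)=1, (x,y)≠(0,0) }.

descent: ρ → (5,0,-4)
descent: ρ → (-4,8,1)  [lands on river]
river: ρ → (1,8,-4)
closes: descent 2, river 2
min |a| on river = 1

1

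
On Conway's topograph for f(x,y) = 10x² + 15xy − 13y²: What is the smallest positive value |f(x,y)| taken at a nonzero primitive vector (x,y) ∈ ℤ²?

river: ρ → (-13,11,12)
river: ρ → (12,13,-12)
river: ρ → (-12,11,13)
river: ρ → (13,15,-10)
river: ρ → (-10,25,3)
river: ρ → (3,23,-18)
river: ρ → (-18,13,8)
river: ρ → (8,19,-12)
river: ρ → (-12,5,15)
river: ρ → (15,25,-2)
river: ρ → (-2,27,2)
river: ρ → (2,25,-15)
river: ρ → (-15,5,12)
river: ρ → (12,19,-8)
river: ρ → (-8,13,18)
river: ρ → (18,23,-3)
river: ρ → (-3,25,10)
river: ρ → (10,15,-13)
closes: descent 0, river 18
min |a| on river = 2

2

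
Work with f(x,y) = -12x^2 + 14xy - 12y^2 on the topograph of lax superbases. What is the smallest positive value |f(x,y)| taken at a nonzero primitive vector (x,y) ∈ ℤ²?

translate: b→10 (≡-14 mod 24), so (12,-14,12)→(12,10,10)
flip: (12,10,10)→(10,-10,12)
translate: b→10 (≡-10 mod 20), so (10,-10,12)→(10,10,12)
reduced (well bottom): (10,10,12) with a≤c, −a<b≤a
well minimum |f| = |-10| = 10 (negative-definite)

10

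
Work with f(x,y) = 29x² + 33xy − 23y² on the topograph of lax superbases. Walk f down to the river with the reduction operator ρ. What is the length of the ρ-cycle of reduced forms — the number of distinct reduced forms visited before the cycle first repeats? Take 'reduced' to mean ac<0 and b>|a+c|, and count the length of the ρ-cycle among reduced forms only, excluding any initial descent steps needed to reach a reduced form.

D = 3757, ⌊√D⌋ = 61
river: ρ → (-23,59,3)
river: ρ → (3,61,-3)
river: ρ → (-3,59,23)
river: ρ → (23,33,-29)
river: ρ → (-29,25,27)
river: ρ → (27,29,-27)
river: ρ → (-27,25,29)
river: ρ → (29,33,-23)
ρ-cycle length = 8 (tail of 0 descent steps not counted)

8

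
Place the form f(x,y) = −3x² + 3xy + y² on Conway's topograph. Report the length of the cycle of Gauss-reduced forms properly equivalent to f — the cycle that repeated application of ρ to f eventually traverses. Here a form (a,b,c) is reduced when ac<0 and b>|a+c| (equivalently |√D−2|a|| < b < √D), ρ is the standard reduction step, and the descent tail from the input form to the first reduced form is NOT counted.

D = 21, ⌊√D⌋ = 4
river: ρ → (1,3,-3)
river: ρ → (-3,3,1)
ρ-cycle length = 2 (tail of 0 descent steps not counted)

2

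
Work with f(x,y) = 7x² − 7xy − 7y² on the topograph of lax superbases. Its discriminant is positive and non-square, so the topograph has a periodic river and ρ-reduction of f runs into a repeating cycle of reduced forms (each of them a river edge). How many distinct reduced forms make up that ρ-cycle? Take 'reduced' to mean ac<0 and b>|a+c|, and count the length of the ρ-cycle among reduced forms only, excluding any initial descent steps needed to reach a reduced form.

D = 245, ⌊√D⌋ = 15
descent: ρ → (-7,7,7)  [lands on river]
river: ρ → (7,7,-7)
ρ-cycle length = 2 (tail of 1 descent step not counted)

2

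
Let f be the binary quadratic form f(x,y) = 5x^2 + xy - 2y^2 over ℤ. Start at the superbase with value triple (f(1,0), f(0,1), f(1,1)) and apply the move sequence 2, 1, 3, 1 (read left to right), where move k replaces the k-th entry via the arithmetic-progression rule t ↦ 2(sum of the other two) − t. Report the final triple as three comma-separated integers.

start (5,-2,4) = (f(1,0),f(0,1),f(1,1))
replace slot 2: 2·(5+4) − (-2) = 20 → (5,20,4)
replace slot 1: 2·(20+4) − 5 = 43 → (43,20,4)
replace slot 3: 2·(43+20) − 4 = 122 → (43,20,122)
replace slot 1: 2·(20+122) − 43 = 241 → (241,20,122)

241,20,122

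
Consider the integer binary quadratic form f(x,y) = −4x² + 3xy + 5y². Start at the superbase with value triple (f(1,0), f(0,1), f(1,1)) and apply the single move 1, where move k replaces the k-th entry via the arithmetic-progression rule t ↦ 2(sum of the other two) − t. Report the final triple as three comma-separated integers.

start (-4,5,4) = (f(1,0),f(0,1),f(1,1))
replace slot 1: 2·(5+4) − (-4) = 22 → (22,5,4)

22,5,4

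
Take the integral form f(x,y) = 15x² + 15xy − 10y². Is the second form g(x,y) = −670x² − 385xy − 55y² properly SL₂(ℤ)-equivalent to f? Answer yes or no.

D₁ = 825, D₂ = 825
river cycle of f (length 4): (-10, 25, 5), (5, 25, -10), (-10, 15, 15), (15, 15, -10)
river cycle of g (length 4): (-10, 25, 5), (5, 25, -10), (-10, 15, 15), (15, 15, -10)
cycles coincide ⇒ equivalent

yes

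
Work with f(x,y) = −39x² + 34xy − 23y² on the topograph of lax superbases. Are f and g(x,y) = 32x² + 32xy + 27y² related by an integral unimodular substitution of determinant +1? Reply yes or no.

D₁ = -2432, D₂ = -2432
f is negative-definite; reduce −f:
−f: flip: (39,-34,23)→(23,34,39)
−f: translate: b→-12 (≡34 mod 46), so (23,34,39)→(23,-12,28)
−f: reduced (well bottom): (23,-12,28) with a≤c, −a<b≤a
flip sign back: reduced form of f is (-23,12,-28)
g: flip: (32,32,27)→(27,-32,32)
g: translate: b→22 (≡-32 mod 54), so (27,-32,32)→(27,22,27)
g: reduced (well bottom): (27,22,27) with a≤c, −a<b≤a
reduced forms (-23, 12, -28) vs (27, 22, 27) ⇒ inequivalent

no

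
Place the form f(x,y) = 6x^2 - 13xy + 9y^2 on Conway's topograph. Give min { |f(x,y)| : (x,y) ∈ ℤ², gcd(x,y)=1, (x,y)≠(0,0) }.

translate: b→-1 (≡-13 mod 12), so (6,-13,9)→(6,-1,2)
flip: (6,-1,2)→(2,1,6)
reduced (well bottom): (2,1,6) with a≤c, −a<b≤a
well minimum = a = 2

2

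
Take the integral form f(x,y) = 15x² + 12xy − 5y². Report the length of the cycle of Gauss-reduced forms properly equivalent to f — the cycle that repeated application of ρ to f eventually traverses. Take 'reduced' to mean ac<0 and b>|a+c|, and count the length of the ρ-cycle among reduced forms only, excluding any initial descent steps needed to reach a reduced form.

D = 444, ⌊√D⌋ = 21
river: ρ → (-5,18,6)
river: ρ → (6,18,-5)
river: ρ → (-5,12,15)
river: ρ → (15,18,-2)
river: ρ → (-2,18,15)
river: ρ → (15,12,-5)
ρ-cycle length = 6 (tail of 0 descent steps not counted)

6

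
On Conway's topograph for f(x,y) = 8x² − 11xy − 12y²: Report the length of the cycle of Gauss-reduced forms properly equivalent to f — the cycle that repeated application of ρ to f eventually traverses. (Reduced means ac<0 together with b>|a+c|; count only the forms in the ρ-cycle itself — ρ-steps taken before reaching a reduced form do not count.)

D = 505, ⌊√D⌋ = 22
descent: ρ → (-12,11,8)  [lands on river]
river: ρ → (8,21,-2)
river: ρ → (-2,19,18)
river: ρ → (18,17,-3)
river: ρ → (-3,19,12)
river: ρ → (12,5,-10)
river: ρ → (-10,15,7)
river: ρ → (7,13,-12)
ρ-cycle length = 8 (tail of 1 descent step not counted)

8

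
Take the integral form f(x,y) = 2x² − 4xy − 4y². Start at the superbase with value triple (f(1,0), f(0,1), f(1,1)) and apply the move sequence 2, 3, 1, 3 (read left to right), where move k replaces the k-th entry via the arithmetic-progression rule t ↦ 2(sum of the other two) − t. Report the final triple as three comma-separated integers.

start (2,-4,-6) = (f(1,0),f(0,1),f(1,1))
replace slot 2: 2·(2+(-6)) − (-4) = -4 → (2,-4,-6)
replace slot 3: 2·(2+(-4)) − (-6) = 2 → (2,-4,2)
replace slot 1: 2·((-4)+2) − 2 = -6 → (-6,-4,2)
replace slot 3: 2·((-6)+(-4)) − 2 = -22 → (-6,-4,-22)

-6,-4,-22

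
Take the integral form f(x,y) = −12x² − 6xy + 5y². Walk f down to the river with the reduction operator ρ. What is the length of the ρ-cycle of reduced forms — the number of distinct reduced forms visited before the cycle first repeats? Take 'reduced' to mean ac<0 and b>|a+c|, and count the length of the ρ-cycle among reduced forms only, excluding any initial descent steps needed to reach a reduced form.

D = 276, ⌊√D⌋ = 16
descent: ρ → (5,16,-1)  [lands on river]
river: ρ → (-1,16,5)
river: ρ → (5,14,-4)
river: ρ → (-4,10,11)
river: ρ → (11,12,-3)
river: ρ → (-3,12,11)
river: ρ → (11,10,-4)
river: ρ → (-4,14,5)
ρ-cycle length = 8 (tail of 1 descent step not counted)

8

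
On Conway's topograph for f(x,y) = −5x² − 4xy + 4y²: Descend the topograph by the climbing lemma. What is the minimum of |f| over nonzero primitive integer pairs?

descent: ρ → (4,4,-5)  [lands on river]
river: ρ → (-5,6,3)
river: ρ → (3,6,-5)
river: ρ → (-5,4,4)
closes: descent 1, river 4
min |a| on river = 3

3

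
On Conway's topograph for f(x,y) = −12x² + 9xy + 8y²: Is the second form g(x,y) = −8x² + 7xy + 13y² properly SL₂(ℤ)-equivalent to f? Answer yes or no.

D₁ = 465, D₂ = 465
river cycle of f (length 10): (8, 7, -13), (-13, 19, 2), (2, 21, -3), (-3, 21, 2), (2, 19, -13), (-13, 7, 8), (8, 9, -12), (-12, 15, 5), (5, 15, -12), (-12, 9, 8)
river cycle of g (length 10): (13, 19, -2), (-2, 21, 3), (3, 21, -2), (-2, 19, 13), (13, 7, -8), (-8, 9, 12), (12, 15, -5), (-5, 15, 12), (12, 9, -8), (-8, 7, 13)
cycles differ ⇒ inequivalent

no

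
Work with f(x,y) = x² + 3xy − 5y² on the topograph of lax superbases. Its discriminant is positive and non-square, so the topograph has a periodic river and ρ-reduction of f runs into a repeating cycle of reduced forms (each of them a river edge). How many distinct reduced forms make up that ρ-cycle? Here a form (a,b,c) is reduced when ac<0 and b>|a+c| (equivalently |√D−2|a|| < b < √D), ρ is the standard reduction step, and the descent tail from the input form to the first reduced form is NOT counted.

D = 29, ⌊√D⌋ = 5
descent: ρ → (-5,-3,1)
descent: ρ → (1,5,-1)  [lands on river]
river: ρ → (-1,5,1)
ρ-cycle length = 2 (tail of 2 descent steps not counted)

2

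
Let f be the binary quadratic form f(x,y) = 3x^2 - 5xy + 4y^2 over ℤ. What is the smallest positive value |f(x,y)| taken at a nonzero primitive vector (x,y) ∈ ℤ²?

translate: b→1 (≡-5 mod 6), so (3,-5,4)→(3,1,2)
flip: (3,1,2)→(2,-1,3)
reduced (well bottom): (2,-1,3) with a≤c, −a<b≤a
well minimum = a = 2

2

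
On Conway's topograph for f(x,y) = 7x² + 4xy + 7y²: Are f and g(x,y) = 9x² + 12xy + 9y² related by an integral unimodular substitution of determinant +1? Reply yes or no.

D₁ = -180, D₂ = -180
f: reduced (well bottom): (7,4,7) with a≤c, −a<b≤a
g: translate: b→-6 (≡12 mod 18), so (9,12,9)→(9,-6,6)
g: flip: (9,-6,6)→(6,6,9)
g: reduced (well bottom): (6,6,9) with a≤c, −a<b≤a
reduced forms (7, 4, 7) vs (6, 6, 9) ⇒ inequivalent

no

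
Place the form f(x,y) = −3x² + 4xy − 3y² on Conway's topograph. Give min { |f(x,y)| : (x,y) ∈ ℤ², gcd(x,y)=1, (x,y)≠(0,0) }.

translate: b→2 (≡-4 mod 6), so (3,-4,3)→(3,2,2)
flip: (3,2,2)→(2,-2,3)
translate: b→2 (≡-2 mod 4), so (2,-2,3)→(2,2,3)
reduced (well bottom): (2,2,3) with a≤c, −a<b≤a
well minimum |f| = |-2| = 2 (negative-definite)

2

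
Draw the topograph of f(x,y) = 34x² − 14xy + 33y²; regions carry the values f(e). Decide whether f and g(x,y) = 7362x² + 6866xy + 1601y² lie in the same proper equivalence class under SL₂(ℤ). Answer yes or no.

D₁ = -4292, D₂ = -4292
f: flip: (34,-14,33)→(33,14,34)
f: reduced (well bottom): (33,14,34) with a≤c, −a<b≤a
g: flip: (7362,6866,1601)→(1601,-6866,7362)
g: translate: b→-462 (≡-6866 mod 3202), so (1601,-6866,7362)→(1601,-462,34)
g: flip: (1601,-462,34)→(34,462,1601)
g: translate: b→-14 (≡462 mod 68), so (34,462,1601)→(34,-14,33)
g: flip: (34,-14,33)→(33,14,34)
g: reduced (well bottom): (33,14,34) with a≤c, −a<b≤a
reduced forms (33, 14, 34) vs (33, 14, 34) ⇒ equivalent

yes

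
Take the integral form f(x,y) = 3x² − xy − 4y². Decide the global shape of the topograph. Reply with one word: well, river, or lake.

D = b²−4ac = (-1)² − 4·3·(-4) = 49
D = 7² is a perfect square ⇒ form factors over ℤ ⇒ lakes

lake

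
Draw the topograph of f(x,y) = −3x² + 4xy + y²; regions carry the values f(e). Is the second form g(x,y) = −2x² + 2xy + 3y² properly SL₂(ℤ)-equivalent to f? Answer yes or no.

D₁ = 28, D₂ = 28
river cycle of f (length 4): (1, 4, -3), (-3, 2, 2), (2, 2, -3), (-3, 4, 1)
river cycle of g (length 4): (3, 4, -1), (-1, 4, 3), (3, 2, -2), (-2, 2, 3)
cycles differ ⇒ inequivalent

no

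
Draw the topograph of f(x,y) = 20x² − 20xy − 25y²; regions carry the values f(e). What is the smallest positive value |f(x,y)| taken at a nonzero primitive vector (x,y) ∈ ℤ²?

descent: ρ → (-25,20,20)  [lands on river]
river: ρ → (20,20,-25)
river: ρ → (-25,30,15)
river: ρ → (15,30,-25)
closes: descent 1, river 4
min |a| on river = 15

15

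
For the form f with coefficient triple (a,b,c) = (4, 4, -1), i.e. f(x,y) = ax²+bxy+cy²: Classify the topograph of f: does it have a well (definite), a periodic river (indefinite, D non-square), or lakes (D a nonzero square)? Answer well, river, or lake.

D = b²−4ac = 4² − 4·4·(-1) = 32
D > 0 non-square ⇒ indefinite ⇒ periodic river

river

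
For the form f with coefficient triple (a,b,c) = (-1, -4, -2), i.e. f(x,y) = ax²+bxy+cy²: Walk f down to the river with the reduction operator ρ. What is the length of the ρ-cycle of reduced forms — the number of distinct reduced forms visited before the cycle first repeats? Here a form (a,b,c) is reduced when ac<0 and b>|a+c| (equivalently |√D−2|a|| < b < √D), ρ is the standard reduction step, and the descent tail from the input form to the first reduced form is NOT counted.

D = 8, ⌊√D⌋ = 2
descent: ρ → (-2,0,1)
descent: ρ → (1,2,-1)  [lands on river]
river: ρ → (-1,2,1)
ρ-cycle length = 2 (tail of 2 descent steps not counted)

2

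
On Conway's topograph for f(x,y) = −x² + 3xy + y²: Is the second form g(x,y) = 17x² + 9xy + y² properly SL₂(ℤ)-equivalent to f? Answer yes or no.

D₁ = 13, D₂ = 13
river cycle of f (length 2): (1, 3, -1), (-1, 3, 1)
river cycle of g (length 2): (1, 3, -1), (-1, 3, 1)
cycles coincide ⇒ equivalent

yes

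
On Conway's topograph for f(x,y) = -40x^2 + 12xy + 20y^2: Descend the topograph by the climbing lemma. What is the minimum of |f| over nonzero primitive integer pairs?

descent: ρ → (20,28,-32)  [lands on river]
river: ρ → (-32,36,16)
river: ρ → (16,28,-40)
river: ρ → (-40,52,4)
river: ρ → (4,52,-40)
river: ρ → (-40,28,16)
river: ρ → (16,36,-32)
river: ρ → (-32,28,20)
river: ρ → (20,52,-8)
river: ρ → (-8,44,44)
river: ρ → (44,44,-8)
river: ρ → (-8,52,20)
closes: descent 1, river 12
min |a| on river = 4

4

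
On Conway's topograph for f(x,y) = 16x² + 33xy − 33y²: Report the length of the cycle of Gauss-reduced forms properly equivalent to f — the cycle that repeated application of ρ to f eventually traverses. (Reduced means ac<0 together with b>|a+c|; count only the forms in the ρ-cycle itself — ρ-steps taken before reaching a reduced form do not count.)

D = 3201, ⌊√D⌋ = 56
river: ρ → (-33,33,16)
river: ρ → (16,31,-35)
river: ρ → (-35,39,12)
river: ρ → (12,33,-44)
river: ρ → (-44,55,1)
river: ρ → (1,55,-44)
river: ρ → (-44,33,12)
river: ρ → (12,39,-35)
river: ρ → (-35,31,16)
river: ρ → (16,33,-33)
ρ-cycle length = 10 (tail of 0 descent steps not counted)

10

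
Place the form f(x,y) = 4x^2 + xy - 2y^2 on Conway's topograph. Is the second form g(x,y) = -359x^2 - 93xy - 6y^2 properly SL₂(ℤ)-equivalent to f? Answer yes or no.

D₁ = 33, D₂ = 33
river cycle of f (length 4): (-2, 3, 3), (3, 3, -2), (-2, 5, 1), (1, 5, -2)
river cycle of g (length 4): (1, 5, -2), (-2, 3, 3), (3, 3, -2), (-2, 5, 1)
cycles coincide ⇒ equivalent

yes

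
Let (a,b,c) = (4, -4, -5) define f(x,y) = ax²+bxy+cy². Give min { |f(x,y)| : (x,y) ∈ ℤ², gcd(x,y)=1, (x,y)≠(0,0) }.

descent: ρ → (-5,4,4)  [lands on river]
river: ρ → (4,4,-5)
river: ρ → (-5,6,3)
river: ρ → (3,6,-5)
closes: descent 1, river 4
min |a| on river = 3

3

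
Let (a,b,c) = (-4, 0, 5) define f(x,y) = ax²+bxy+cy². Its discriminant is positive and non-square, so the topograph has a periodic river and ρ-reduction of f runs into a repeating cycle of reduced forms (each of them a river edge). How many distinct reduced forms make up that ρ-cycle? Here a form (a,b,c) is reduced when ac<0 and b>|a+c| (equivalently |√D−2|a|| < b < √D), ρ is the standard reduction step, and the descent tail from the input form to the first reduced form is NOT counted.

D = 80, ⌊√D⌋ = 8
descent: ρ → (5,0,-4)
descent: ρ → (-4,8,1)  [lands on river]
river: ρ → (1,8,-4)
ρ-cycle length = 2 (tail of 2 descent steps not counted)

2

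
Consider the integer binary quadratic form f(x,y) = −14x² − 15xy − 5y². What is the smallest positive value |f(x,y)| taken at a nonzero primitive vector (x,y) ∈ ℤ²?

translate: b→-13 (≡15 mod 28), so (14,15,5)→(14,-13,4)
flip: (14,-13,4)→(4,13,14)
translate: b→-3 (≡13 mod 8), so (4,13,14)→(4,-3,4)
flip: (4,-3,4)→(4,3,4)
reduced (well bottom): (4,3,4) with a≤c, −a<b≤a
well minimum |f| = |-4| = 4 (negative-definite)

4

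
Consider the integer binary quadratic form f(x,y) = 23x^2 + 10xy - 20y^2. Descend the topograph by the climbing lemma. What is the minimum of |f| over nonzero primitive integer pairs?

river: ρ → (-20,30,13)
river: ρ → (13,22,-28)
river: ρ → (-28,34,7)
river: ρ → (7,36,-23)
river: ρ → (-23,10,20)
river: ρ → (20,30,-13)
river: ρ → (-13,22,28)
river: ρ → (28,34,-7)
river: ρ → (-7,36,23)
river: ρ → (23,10,-20)
closes: descent 0, river 10
min |a| on river = 7

7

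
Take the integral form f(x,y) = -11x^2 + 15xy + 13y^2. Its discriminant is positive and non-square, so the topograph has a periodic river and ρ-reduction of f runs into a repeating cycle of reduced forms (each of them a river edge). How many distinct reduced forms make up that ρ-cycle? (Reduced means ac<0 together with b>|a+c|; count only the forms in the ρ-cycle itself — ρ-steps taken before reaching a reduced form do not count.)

D = 797, ⌊√D⌋ = 28
river: ρ → (13,11,-13)
river: ρ → (-13,15,11)
river: ρ → (11,7,-17)
river: ρ → (-17,27,1)
river: ρ → (1,27,-17)
river: ρ → (-17,7,11)
river: ρ → (11,15,-13)
river: ρ → (-13,11,13)
river: ρ → (13,15,-11)
river: ρ → (-11,7,17)
river: ρ → (17,27,-1)
river: ρ → (-1,27,17)
river: ρ → (17,7,-11)
river: ρ → (-11,15,13)
ρ-cycle length = 14 (tail of 0 descent steps not counted)

14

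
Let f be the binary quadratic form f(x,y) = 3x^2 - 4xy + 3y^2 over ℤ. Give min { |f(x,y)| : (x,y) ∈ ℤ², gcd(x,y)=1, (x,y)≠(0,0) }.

translate: b→2 (≡-4 mod 6), so (3,-4,3)→(3,2,2)
flip: (3,2,2)→(2,-2,3)
translate: b→2 (≡-2 mod 4), so (2,-2,3)→(2,2,3)
reduced (well bottom): (2,2,3) with a≤c, −a<b≤a
well minimum = a = 2

2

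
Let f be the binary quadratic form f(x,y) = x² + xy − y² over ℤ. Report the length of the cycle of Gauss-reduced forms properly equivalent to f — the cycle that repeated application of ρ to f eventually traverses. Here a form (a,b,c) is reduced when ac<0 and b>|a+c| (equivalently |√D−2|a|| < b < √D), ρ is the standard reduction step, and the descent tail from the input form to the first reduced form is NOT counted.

D = 5, ⌊√D⌋ = 2
river: ρ → (-1,1,1)
river: ρ → (1,1,-1)
ρ-cycle length = 2 (tail of 0 descent steps not counted)

2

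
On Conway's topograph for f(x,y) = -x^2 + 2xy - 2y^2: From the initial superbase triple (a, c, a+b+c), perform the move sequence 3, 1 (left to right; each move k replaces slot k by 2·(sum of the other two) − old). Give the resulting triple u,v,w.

start (-1,-2,-1) = (f(1,0),f(0,1),f(1,1))
replace slot 3: 2·((-1)+(-2)) − (-1) = -5 → (-1,-2,-5)
replace slot 1: 2·((-2)+(-5)) − (-1) = -13 → (-13,-2,-5)

-13,-2,-5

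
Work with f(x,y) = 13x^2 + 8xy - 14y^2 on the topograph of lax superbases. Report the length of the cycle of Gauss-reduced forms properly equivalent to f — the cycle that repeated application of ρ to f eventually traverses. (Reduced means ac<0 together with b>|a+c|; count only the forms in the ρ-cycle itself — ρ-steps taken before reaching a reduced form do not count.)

D = 792, ⌊√D⌋ = 28
river: ρ → (-14,20,7)
river: ρ → (7,22,-11)
river: ρ → (-11,22,7)
river: ρ → (7,20,-14)
river: ρ → (-14,8,13)
river: ρ → (13,18,-9)
river: ρ → (-9,18,13)
river: ρ → (13,8,-14)
ρ-cycle length = 8 (tail of 0 descent steps not counted)

8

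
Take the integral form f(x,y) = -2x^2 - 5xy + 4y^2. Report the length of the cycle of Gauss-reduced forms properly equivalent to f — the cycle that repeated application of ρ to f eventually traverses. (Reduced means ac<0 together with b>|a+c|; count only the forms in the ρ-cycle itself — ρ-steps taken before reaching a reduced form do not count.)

D = 57, ⌊√D⌋ = 7
descent: ρ → (4,5,-2)  [lands on river]
river: ρ → (-2,7,1)
river: ρ → (1,7,-2)
river: ρ → (-2,5,4)
river: ρ → (4,3,-3)
river: ρ → (-3,3,4)
ρ-cycle length = 6 (tail of 1 descent step not counted)

6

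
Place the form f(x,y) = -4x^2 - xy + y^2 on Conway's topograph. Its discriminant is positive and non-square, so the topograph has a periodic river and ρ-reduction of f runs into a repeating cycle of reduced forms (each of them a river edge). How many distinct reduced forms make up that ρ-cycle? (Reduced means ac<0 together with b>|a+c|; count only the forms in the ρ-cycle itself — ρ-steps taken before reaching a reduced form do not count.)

D = 17, ⌊√D⌋ = 4
descent: ρ → (1,3,-2)  [lands on river]
river: ρ → (-2,1,2)
river: ρ → (2,3,-1)
river: ρ → (-1,3,2)
river: ρ → (2,1,-2)
river: ρ → (-2,3,1)
ρ-cycle length = 6 (tail of 1 descent step not counted)

6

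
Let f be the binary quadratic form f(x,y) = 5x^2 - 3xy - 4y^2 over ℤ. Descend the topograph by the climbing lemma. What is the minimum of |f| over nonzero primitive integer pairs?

descent: ρ → (-4,3,5)  [lands on river]
river: ρ → (5,7,-2)
river: ρ → (-2,9,1)
river: ρ → (1,9,-2)
river: ρ → (-2,7,5)
river: ρ → (5,3,-4)
river: ρ → (-4,5,4)
river: ρ → (4,3,-5)
river: ρ → (-5,7,2)
river: ρ → (2,9,-1)
river: ρ → (-1,9,2)
river: ρ → (2,7,-5)
river: ρ → (-5,3,4)
river: ρ → (4,5,-4)
closes: descent 1, river 14
min |a| on river = 1

1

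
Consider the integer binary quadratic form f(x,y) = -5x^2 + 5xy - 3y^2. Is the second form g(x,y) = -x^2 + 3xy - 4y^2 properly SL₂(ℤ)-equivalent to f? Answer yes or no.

D₁ = -35, D₂ = -7
discriminants differ ⇒ not SL₂(ℤ)-equivalent

no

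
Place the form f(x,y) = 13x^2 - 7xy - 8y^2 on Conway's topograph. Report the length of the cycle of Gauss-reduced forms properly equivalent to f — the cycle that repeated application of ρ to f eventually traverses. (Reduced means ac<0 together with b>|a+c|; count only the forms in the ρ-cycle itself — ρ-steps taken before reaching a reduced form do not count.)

D = 465, ⌊√D⌋ = 21
descent: ρ → (-8,7,13)  [lands on river]
river: ρ → (13,19,-2)
river: ρ → (-2,21,3)
river: ρ → (3,21,-2)
river: ρ → (-2,19,13)
river: ρ → (13,7,-8)
river: ρ → (-8,9,12)
river: ρ → (12,15,-5)
river: ρ → (-5,15,12)
river: ρ → (12,9,-8)
ρ-cycle length = 10 (tail of 1 descent step not counted)

10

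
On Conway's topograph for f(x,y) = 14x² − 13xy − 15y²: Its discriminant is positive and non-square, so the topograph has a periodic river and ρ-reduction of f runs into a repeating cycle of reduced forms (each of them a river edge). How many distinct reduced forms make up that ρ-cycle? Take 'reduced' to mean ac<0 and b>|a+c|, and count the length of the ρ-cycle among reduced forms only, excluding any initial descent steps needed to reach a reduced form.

D = 1009, ⌊√D⌋ = 31
descent: ρ → (-15,13,14)  [lands on river]
river: ρ → (14,15,-14)
river: ρ → (-14,13,15)
river: ρ → (15,17,-12)
river: ρ → (-12,31,1)
river: ρ → (1,31,-12)
river: ρ → (-12,17,15)
river: ρ → (15,13,-14)
river: ρ → (-14,15,14)
river: ρ → (14,13,-15)
river: ρ → (-15,17,12)
river: ρ → (12,31,-1)
river: ρ → (-1,31,12)
river: ρ → (12,17,-15)
ρ-cycle length = 14 (tail of 1 descent step not counted)

14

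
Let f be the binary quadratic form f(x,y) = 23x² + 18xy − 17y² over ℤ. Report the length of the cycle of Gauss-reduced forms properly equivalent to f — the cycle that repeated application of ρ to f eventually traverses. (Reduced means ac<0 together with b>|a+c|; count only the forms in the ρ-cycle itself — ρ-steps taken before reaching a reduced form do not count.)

D = 1888, ⌊√D⌋ = 43
river: ρ → (-17,16,24)
river: ρ → (24,32,-9)
river: ρ → (-9,40,8)
river: ρ → (8,40,-9)
river: ρ → (-9,32,24)
river: ρ → (24,16,-17)
river: ρ → (-17,18,23)
river: ρ → (23,28,-12)
river: ρ → (-12,20,31)
river: ρ → (31,42,-1)
river: ρ → (-1,42,31)
river: ρ → (31,20,-12)
river: ρ → (-12,28,23)
river: ρ → (23,18,-17)
ρ-cycle length = 14 (tail of 0 descent steps not counted)

14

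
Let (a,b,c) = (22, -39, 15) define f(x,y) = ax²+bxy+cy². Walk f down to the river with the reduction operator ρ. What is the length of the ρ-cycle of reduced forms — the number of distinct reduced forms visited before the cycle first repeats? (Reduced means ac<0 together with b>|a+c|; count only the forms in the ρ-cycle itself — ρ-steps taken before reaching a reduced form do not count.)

D = 201, ⌊√D⌋ = 14
descent: ρ → (15,9,-2)
descent: ρ → (-2,11,10)  [lands on river]
river: ρ → (10,9,-3)
river: ρ → (-3,9,10)
river: ρ → (10,11,-2)
river: ρ → (-2,13,4)
river: ρ → (4,11,-5)
river: ρ → (-5,9,6)
river: ρ → (6,3,-8)
river: ρ → (-8,13,1)
river: ρ → (1,13,-8)
river: ρ → (-8,3,6)
river: ρ → (6,9,-5)
river: ρ → (-5,11,4)
river: ρ → (4,13,-2)
ρ-cycle length = 14 (tail of 2 descent steps not counted)

14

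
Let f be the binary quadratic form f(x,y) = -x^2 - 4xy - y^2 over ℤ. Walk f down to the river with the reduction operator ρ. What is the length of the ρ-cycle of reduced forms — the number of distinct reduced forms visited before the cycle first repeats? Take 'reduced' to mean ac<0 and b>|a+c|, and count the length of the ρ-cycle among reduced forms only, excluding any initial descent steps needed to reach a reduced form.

D = 12, ⌊√D⌋ = 3
descent: ρ → (-1,2,2)  [lands on river]
river: ρ → (2,2,-1)
ρ-cycle length = 2 (tail of 1 descent step not counted)

2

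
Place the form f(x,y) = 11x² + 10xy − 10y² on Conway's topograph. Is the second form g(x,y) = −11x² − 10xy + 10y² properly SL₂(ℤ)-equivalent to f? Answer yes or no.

D₁ = 540, D₂ = 540
river cycle of f (length 8): (-10, 10, 11), (11, 12, -9), (-9, 6, 14), (14, 22, -1), (-1, 22, 14), (14, 6, -9), (-9, 12, 11), (11, 10, -10)
river cycle of g (length 8): (10, 10, -11), (-11, 12, 9), (9, 6, -14), (-14, 22, 1), (1, 22, -14), (-14, 6, 9), (9, 12, -11), (-11, 10, 10)
cycles differ ⇒ inequivalent

no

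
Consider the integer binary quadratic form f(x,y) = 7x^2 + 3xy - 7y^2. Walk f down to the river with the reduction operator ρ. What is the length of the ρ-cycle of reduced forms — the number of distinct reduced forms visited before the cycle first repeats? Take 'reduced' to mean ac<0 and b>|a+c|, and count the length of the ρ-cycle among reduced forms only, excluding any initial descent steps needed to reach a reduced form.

D = 205, ⌊√D⌋ = 14
river: ρ → (-7,11,3)
river: ρ → (3,13,-3)
river: ρ → (-3,11,7)
river: ρ → (7,3,-7)
ρ-cycle length = 4 (tail of 0 descent steps not counted)

4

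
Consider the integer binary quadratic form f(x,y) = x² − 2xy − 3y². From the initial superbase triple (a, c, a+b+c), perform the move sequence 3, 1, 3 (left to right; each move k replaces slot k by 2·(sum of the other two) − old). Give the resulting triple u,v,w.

start (1,-3,-4) = (f(1,0),f(0,1),f(1,1))
replace slot 3: 2·(1+(-3)) − (-4) = 0 → (1,-3,0)
replace slot 1: 2·((-3)+0) − 1 = -7 → (-7,-3,0)
replace slot 3: 2·((-7)+(-3)) − 0 = -20 → (-7,-3,-20)

-7,-3,-20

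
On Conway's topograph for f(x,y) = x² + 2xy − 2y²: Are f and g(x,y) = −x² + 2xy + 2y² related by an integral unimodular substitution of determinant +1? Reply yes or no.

D₁ = 12, D₂ = 12
river cycle of f (length 2): (-2, 2, 1), (1, 2, -2)
river cycle of g (length 2): (2, 2, -1), (-1, 2, 2)
cycles differ ⇒ inequivalent

no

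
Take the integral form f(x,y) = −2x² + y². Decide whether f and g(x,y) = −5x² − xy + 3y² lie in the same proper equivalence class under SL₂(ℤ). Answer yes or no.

D₁ = 8, D₂ = 61
discriminants differ ⇒ not SL₂(ℤ)-equivalent

no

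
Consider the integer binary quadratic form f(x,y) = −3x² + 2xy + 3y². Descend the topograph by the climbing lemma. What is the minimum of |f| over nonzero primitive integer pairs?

river: ρ → (3,4,-2)
river: ρ → (-2,4,3)
river: ρ → (3,2,-3)
river: ρ → (-3,4,2)
river: ρ → (2,4,-3)
river: ρ → (-3,2,3)
closes: descent 0, river 6
min |a| on river = 2

2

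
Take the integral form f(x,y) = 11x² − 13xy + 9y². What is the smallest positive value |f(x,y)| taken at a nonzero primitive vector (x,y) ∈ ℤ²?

translate: b→9 (≡-13 mod 22), so (11,-13,9)→(11,9,7)
flip: (11,9,7)→(7,-9,11)
translate: b→5 (≡-9 mod 14), so (7,-9,11)→(7,5,9)
reduced (well bottom): (7,5,9) with a≤c, −a<b≤a
well minimum = a = 7

7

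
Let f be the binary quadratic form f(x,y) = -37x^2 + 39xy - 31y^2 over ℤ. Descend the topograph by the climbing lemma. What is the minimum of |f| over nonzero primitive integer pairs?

translate: b→35 (≡-39 mod 74), so (37,-39,31)→(37,35,29)
flip: (37,35,29)→(29,-35,37)
translate: b→23 (≡-35 mod 58), so (29,-35,37)→(29,23,31)
reduced (well bottom): (29,23,31) with a≤c, −a<b≤a
well minimum |f| = |-29| = 29 (negative-definite)

29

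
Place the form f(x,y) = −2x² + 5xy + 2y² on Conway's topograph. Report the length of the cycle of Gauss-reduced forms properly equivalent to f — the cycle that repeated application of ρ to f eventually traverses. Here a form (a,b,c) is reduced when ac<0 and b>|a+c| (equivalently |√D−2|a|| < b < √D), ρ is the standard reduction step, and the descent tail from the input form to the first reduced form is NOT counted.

D = 41, ⌊√D⌋ = 6
river: ρ → (2,3,-4)
river: ρ → (-4,5,1)
river: ρ → (1,5,-4)
river: ρ → (-4,3,2)
river: ρ → (2,5,-2)
river: ρ → (-2,3,4)
river: ρ → (4,5,-1)
river: ρ → (-1,5,4)
river: ρ → (4,3,-2)
river: ρ → (-2,5,2)
ρ-cycle length = 10 (tail of 0 descent steps not counted)

10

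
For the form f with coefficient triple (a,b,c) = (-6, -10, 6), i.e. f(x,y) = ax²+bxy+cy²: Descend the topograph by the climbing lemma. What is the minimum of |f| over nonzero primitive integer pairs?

descent: ρ → (6,10,-6)  [lands on river]
river: ρ → (-6,14,2)
river: ρ → (2,14,-6)
river: ρ → (-6,10,6)
river: ρ → (6,14,-2)
river: ρ → (-2,14,6)
closes: descent 1, river 6
min |a| on river = 2

2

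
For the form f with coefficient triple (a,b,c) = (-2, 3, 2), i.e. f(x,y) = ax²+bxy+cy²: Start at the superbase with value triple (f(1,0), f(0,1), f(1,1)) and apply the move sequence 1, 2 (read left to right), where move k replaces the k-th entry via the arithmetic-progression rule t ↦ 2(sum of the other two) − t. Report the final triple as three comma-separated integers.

start (-2,2,3) = (f(1,0),f(0,1),f(1,1))
replace slot 1: 2·(2+3) − (-2) = 12 → (12,2,3)
replace slot 2: 2·(12+3) − 2 = 28 → (12,28,3)

12,28,3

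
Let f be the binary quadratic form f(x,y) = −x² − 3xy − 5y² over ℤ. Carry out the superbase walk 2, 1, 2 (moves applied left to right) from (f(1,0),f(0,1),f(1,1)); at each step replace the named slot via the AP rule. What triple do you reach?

start (-1,-5,-9) = (f(1,0),f(0,1),f(1,1))
replace slot 2: 2·((-1)+(-9)) − (-5) = -15 → (-1,-15,-9)
replace slot 1: 2·((-15)+(-9)) − (-1) = -47 → (-47,-15,-9)
replace slot 2: 2·((-47)+(-9)) − (-15) = -97 → (-47,-97,-9)

-47,-97,-9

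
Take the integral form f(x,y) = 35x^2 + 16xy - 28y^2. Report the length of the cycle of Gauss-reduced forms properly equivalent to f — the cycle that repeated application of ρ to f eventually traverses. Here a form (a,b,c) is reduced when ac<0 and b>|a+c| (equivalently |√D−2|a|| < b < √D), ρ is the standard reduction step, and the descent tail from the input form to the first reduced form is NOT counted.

D = 4176, ⌊√D⌋ = 64
river: ρ → (-28,40,23)
river: ρ → (23,52,-16)
river: ρ → (-16,44,35)
river: ρ → (35,26,-25)
river: ρ → (-25,24,36)
river: ρ → (36,48,-13)
river: ρ → (-13,56,20)
river: ρ → (20,64,-1)
river: ρ → (-1,64,20)
river: ρ → (20,56,-13)
river: ρ → (-13,48,36)
river: ρ → (36,24,-25)
river: ρ → (-25,26,35)
river: ρ → (35,44,-16)
river: ρ → (-16,52,23)
river: ρ → (23,40,-28)
river: ρ → (-28,16,35)
river: ρ → (35,54,-9)
river: ρ → (-9,54,35)
river: ρ → (35,16,-28)
ρ-cycle length = 20 (tail of 0 descent steps not counted)

20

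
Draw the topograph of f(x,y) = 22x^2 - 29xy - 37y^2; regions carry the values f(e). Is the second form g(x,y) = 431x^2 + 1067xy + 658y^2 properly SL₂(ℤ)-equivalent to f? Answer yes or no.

D₁ = 4097, D₂ = 4097
river cycle of f (length 10): (-37, 29, 22), (22, 59, -7), (-7, 53, 46), (46, 39, -14), (-14, 45, 37), (37, 29, -22), (-22, 59, 7), (7, 53, -46), (-46, 39, 14), (14, 45, -37)
river cycle of g (length 10): (22, 59, -7), (-7, 53, 46), (46, 39, -14), (-14, 45, 37), (37, 29, -22), (-22, 59, 7), (7, 53, -46), (-46, 39, 14), (14, 45, -37), (-37, 29, 22)
cycles coincide ⇒ equivalent

yes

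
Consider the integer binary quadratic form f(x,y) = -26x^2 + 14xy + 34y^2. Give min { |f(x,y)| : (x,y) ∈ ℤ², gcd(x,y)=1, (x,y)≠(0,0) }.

river: ρ → (34,54,-6)
river: ρ → (-6,54,34)
river: ρ → (34,14,-26)
river: ρ → (-26,38,22)
river: ρ → (22,50,-14)
river: ρ → (-14,34,46)
river: ρ → (46,58,-2)
river: ρ → (-2,58,46)
river: ρ → (46,34,-14)
river: ρ → (-14,50,22)
river: ρ → (22,38,-26)
river: ρ → (-26,14,34)
closes: descent 0, river 12
min |a| on river = 2

2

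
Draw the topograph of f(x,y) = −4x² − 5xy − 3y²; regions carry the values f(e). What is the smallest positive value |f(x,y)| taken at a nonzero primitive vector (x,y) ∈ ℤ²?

translate: b→-3 (≡5 mod 8), so (4,5,3)→(4,-3,2)
flip: (4,-3,2)→(2,3,4)
translate: b→-1 (≡3 mod 4), so (2,3,4)→(2,-1,3)
reduced (well bottom): (2,-1,3) with a≤c, −a<b≤a
well minimum |f| = |-2| = 2 (negative-definite)

2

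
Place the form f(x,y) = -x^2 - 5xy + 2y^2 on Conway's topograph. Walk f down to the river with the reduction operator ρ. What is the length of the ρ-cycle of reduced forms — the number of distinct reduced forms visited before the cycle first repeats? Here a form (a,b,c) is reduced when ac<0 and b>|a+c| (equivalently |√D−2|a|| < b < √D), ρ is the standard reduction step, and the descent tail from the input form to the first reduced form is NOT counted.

D = 33, ⌊√D⌋ = 5
descent: ρ → (2,5,-1)  [lands on river]
river: ρ → (-1,5,2)
river: ρ → (2,3,-3)
river: ρ → (-3,3,2)
ρ-cycle length = 4 (tail of 1 descent step not counted)

4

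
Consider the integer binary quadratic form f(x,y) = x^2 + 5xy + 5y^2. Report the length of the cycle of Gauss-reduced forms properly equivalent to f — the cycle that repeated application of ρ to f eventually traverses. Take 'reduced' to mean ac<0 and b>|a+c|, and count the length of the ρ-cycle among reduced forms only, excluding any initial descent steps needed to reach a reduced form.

D = 5, ⌊√D⌋ = 2
descent: ρ → (5,5,1)
descent: ρ → (1,1,-1)  [lands on river]
river: ρ → (-1,1,1)
ρ-cycle length = 2 (tail of 2 descent steps not counted)

2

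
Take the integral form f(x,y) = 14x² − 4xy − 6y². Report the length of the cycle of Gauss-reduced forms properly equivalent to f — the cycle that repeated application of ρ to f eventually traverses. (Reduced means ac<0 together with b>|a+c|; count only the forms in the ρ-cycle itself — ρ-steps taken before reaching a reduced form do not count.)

D = 352, ⌊√D⌋ = 18
descent: ρ → (-6,16,4)  [lands on river]
river: ρ → (4,16,-6)
river: ρ → (-6,8,12)
river: ρ → (12,16,-2)
river: ρ → (-2,16,12)
river: ρ → (12,8,-6)
ρ-cycle length = 6 (tail of 1 descent step not counted)

6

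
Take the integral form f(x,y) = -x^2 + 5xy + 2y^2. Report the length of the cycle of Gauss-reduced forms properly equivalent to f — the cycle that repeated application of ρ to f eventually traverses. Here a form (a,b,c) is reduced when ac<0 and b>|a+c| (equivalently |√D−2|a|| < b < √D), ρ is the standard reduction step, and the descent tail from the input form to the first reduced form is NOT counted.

D = 33, ⌊√D⌋ = 5
river: ρ → (2,3,-3)
river: ρ → (-3,3,2)
river: ρ → (2,5,-1)
river: ρ → (-1,5,2)
ρ-cycle length = 4 (tail of 0 descent steps not counted)

4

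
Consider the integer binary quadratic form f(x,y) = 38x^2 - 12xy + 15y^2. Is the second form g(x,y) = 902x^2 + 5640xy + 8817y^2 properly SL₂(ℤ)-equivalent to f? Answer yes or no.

D₁ = -2136, D₂ = -2136
f: flip: (38,-12,15)→(15,12,38)
f: reduced (well bottom): (15,12,38) with a≤c, −a<b≤a
g: translate: b→228 (≡5640 mod 1804), so (902,5640,8817)→(902,228,15)
g: flip: (902,228,15)→(15,-228,902)
g: translate: b→12 (≡-228 mod 30), so (15,-228,902)→(15,12,38)
g: reduced (well bottom): (15,12,38) with a≤c, −a<b≤a
reduced forms (15, 12, 38) vs (15, 12, 38) ⇒ equivalent

yes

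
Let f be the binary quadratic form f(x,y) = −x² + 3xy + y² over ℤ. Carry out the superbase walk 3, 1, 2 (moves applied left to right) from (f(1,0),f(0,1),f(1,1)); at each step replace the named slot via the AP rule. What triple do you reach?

start (-1,1,3) = (f(1,0),f(0,1),f(1,1))
replace slot 3: 2·((-1)+1) − 3 = -3 → (-1,1,-3)
replace slot 1: 2·(1+(-3)) − (-1) = -3 → (-3,1,-3)
replace slot 2: 2·((-3)+(-3)) − 1 = -13 → (-3,-13,-3)

-3,-13,-3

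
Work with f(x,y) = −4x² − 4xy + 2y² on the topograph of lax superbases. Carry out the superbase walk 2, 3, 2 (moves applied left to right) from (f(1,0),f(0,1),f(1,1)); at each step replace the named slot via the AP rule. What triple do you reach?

start (-4,2,-6) = (f(1,0),f(0,1),f(1,1))
replace slot 2: 2·((-4)+(-6)) − 2 = -22 → (-4,-22,-6)
replace slot 3: 2·((-4)+(-22)) − (-6) = -46 → (-4,-22,-46)
replace slot 2: 2·((-4)+(-46)) − (-22) = -78 → (-4,-78,-46)

-4,-78,-46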